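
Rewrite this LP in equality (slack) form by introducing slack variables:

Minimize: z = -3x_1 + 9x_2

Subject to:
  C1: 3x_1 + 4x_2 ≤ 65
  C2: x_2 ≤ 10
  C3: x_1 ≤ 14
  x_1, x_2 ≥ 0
min z = -3x_1 + 9x_2

s.t.
  3x_1 + 4x_2 + s1 = 65
  x_2 + s2 = 10
  x_1 + s3 = 14
  x_1, x_2, s1, s2, s3 ≥ 0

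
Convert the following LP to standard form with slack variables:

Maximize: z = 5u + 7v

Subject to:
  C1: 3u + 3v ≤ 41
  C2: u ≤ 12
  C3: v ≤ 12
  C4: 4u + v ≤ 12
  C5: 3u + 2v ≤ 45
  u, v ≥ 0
max z = 5u + 7v

s.t.
  3u + 3v + s1 = 41
  u + s2 = 12
  v + s3 = 12
  4u + v + s4 = 12
  3u + 2v + s5 = 45
  u, v, s1, s2, s3, s4, s5 ≥ 0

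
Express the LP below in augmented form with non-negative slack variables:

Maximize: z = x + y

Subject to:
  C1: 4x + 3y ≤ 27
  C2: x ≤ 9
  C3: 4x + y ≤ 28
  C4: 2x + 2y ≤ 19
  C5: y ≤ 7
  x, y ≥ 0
max z = x + y

s.t.
  4x + 3y + s1 = 27
  x + s2 = 9
  4x + y + s3 = 28
  2x + 2y + s4 = 19
  y + s5 = 7
  x, y, s1, s2, s3, s4, s5 ≥ 0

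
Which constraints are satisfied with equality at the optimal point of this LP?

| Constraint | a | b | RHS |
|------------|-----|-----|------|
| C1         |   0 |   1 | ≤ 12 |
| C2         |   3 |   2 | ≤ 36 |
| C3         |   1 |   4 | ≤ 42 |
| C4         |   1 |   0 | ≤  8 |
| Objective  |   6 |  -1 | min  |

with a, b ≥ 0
Optimal: a = 0, b = 10.5
Binding: C3, a ≥ 0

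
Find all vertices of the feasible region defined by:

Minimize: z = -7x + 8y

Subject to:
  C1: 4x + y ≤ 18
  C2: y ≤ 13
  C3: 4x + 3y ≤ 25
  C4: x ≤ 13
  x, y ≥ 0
Each vertex is the intersection of two constraint boundaries that also satisfies all remaining constraints:
  x = 0 and y = 0 → (0, 0)
  4x + y = 18 and y = 0 → (4.5, 0)
  4x + y = 18 and 4x + 3y = 25 → (3.625, 3.5)
  4x + 3y = 25 and x = 0 → (0, 8.333)

Vertices: (0, 0), (4.5, 0), (3.625, 3.5), (0, 8.333)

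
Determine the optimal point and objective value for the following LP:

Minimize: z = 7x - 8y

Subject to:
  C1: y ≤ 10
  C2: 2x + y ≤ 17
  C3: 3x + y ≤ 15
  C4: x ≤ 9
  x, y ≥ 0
Each vertex is the intersection of two constraint boundaries that also satisfies all remaining constraints:
  x = 0 and y = 0 → (0, 0)
  3x + y = 15 and y = 0 → (5, 0)
  y = 10 and 3x + y = 15 → (1.667, 10)
  y = 10 and x = 0 → (0, 10)

Evaluating z = 7x - 8y at each vertex:
  (0, 0): z = 0
  (5, 0): z = 35
  (1.667, 10): z = -68.33
  (0, 10): z = -80

The minimum is at (0, 10) with z = -80.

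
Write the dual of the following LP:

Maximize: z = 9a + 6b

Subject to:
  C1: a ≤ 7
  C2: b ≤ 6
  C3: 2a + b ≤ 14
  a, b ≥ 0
Minimize: z = 7y1 + 6y2 + 14y3

Subject to:
  C1: -y1 - 2y3 ≤ -9
  C2: -y2 - y3 ≤ -6
  y1, y2, y3 ≥ 0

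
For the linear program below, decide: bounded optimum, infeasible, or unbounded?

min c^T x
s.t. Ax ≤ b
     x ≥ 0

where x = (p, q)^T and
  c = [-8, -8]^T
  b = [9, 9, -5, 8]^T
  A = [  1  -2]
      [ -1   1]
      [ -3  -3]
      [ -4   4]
Feasible point: (0, 2) satisfies every constraint, so the LP is feasible.
Direction d = (1, 1): for each constraint row a, a·d ≤ 0 —
  (1)(1) + (-2)(1) = -1 ≤ 0
  (-1)(1) + (1)(1) = 0 ≤ 0
  (-3)(1) + (-3)(1) = -6 ≤ 0
  (-4)(1) + (4)(1) = 0 ≤ 0
and d ≥ 0, so (0, 2) + t·d stays feasible for every t ≥ 0. Along this ray z = -8p - 8q changes by -16 per unit t, so z → −∞.

Unbounded — the objective can decrease without bound over the feasible region.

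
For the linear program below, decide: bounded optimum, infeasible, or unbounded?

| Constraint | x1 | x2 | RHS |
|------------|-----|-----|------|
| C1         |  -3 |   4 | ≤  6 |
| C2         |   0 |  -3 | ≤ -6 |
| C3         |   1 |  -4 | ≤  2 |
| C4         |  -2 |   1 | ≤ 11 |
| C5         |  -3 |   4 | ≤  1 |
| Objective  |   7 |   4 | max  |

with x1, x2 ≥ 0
Feasible point: (3, 2) satisfies every constraint, so the LP is feasible.
Direction d = (4, 3): for each constraint row a, a·d ≤ 0 —
  (-3)(4) + (4)(3) = 0 ≤ 0
  (0)(4) + (-3)(3) = -9 ≤ 0
  (1)(4) + (-4)(3) = -8 ≤ 0
  (-2)(4) + (1)(3) = -5 ≤ 0
  (-3)(4) + (4)(3) = 0 ≤ 0
and d ≥ 0, so (3, 2) + t·d stays feasible for every t ≥ 0. Along this ray z = 7x1 + 4x2 changes by 40 per unit t, so z → +∞.

The LP is unbounded; z can be made arbitrarily large.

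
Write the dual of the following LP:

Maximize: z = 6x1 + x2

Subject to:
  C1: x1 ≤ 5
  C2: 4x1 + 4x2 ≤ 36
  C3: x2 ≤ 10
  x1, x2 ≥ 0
Minimize: z = 5y1 + 36y2 + 10y3

Subject to:
  C1: -y1 - 4y2 ≤ -6
  C2: -4y2 - y3 ≤ -1
  y1, y2, y3 ≥ 0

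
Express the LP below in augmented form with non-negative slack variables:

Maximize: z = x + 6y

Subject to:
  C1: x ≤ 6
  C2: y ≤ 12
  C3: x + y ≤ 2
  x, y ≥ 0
max z = x + 6y

s.t.
  x + s1 = 6
  y + s2 = 12
  x + y + s3 = 2
  x, y, s1, s2, s3 ≥ 0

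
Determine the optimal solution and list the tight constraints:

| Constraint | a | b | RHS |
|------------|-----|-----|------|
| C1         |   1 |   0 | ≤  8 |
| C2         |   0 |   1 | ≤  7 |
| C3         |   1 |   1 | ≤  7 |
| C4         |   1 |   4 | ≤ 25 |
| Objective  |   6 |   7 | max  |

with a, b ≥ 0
Optimal: a = 1, b = 6
Slack at optimum:
  C1: slack = 7
  C2: slack = 1
  C3: slack = 0 (binding)
  C4: slack = 0 (binding)
  a ≥ 0: a = 1
  b ≥ 0: b = 6
Binding constraints: C3, C4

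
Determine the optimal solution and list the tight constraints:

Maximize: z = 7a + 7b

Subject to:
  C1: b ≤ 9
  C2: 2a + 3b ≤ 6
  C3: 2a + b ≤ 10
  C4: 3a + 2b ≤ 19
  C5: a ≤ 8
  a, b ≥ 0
Optimal: a = 3, b = 0
Binding: C2, b ≥ 0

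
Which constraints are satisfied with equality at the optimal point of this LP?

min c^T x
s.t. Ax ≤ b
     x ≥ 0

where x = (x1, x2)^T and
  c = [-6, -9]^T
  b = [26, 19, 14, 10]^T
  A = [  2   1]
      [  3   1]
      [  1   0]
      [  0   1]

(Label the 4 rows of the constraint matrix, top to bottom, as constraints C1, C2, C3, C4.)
Optimal: x1 = 3, x2 = 10
Slack at optimum:
  C1: slack = 10
  C2: slack = 0 (binding)
  C3: slack = 11
  C4: slack = 0 (binding)
  x1 ≥ 0: x1 = 3
  x2 ≥ 0: x2 = 10
Binding constraints: C2, C4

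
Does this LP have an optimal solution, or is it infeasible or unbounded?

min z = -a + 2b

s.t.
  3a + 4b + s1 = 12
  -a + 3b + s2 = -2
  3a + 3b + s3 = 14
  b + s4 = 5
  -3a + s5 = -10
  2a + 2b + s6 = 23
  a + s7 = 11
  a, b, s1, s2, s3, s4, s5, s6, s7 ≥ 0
The point (4, 0) satisfies every constraint, so the LP is feasible; the constraints give a ≤ 11 and b ≤ 5, which with a, b ≥ 0 keep the feasible region inside a bounded box. A feasible, bounded LP attains a finite optimum at a vertex.

Feasible with finite optimum z* = -4 at (4, 0).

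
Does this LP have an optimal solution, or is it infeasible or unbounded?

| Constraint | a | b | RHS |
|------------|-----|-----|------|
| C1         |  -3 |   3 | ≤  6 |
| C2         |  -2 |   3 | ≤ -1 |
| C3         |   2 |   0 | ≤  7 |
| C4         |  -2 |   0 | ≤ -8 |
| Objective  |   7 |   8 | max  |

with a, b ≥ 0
C3 requires 2a ≤ 7, while C4 (-2a ≤ -8) is equivalent to 2a ≥ 8. Together they would need 8 ≤ 2a ≤ 7, which is impossible since 8 > 7. No point satisfies all constraints.

Infeasible: no point satisfies all constraints simultaneously.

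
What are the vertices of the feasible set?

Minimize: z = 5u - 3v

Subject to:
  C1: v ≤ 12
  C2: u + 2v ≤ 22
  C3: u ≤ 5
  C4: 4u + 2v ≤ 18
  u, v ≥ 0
Each vertex is the intersection of two constraint boundaries that also satisfies all remaining constraints:
  u = 0 and v = 0 → (0, 0)
  4u + 2v = 18 and v = 0 → (4.5, 0)
  4u + 2v = 18 and u = 0 → (0, 9)

Vertices: (0, 0), (4.5, 0), (0, 9)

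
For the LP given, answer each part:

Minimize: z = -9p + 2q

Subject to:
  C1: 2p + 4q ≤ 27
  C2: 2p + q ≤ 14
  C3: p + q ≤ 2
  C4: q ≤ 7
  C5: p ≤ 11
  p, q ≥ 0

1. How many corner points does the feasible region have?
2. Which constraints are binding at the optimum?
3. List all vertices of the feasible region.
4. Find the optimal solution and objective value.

1. 3
2. C3, q ≥ 0
3. (0, 0), (2, 0), (0, 2)
4. p = 2, q = 0, z = -18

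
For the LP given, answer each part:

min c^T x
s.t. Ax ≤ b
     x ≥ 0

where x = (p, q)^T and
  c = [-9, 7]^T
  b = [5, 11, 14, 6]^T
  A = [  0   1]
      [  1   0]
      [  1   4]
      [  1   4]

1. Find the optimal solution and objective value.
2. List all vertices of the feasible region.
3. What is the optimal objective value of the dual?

1. p = 6, q = 0, z = -54
2. (0, 0), (6, 0), (0, 1.5)
3. -54 (by strong duality, equal to the primal optimum)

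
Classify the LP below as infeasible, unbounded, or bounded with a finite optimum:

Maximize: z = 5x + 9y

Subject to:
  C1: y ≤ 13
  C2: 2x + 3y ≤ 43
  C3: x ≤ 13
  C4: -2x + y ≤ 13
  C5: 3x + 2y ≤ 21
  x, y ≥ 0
The point (0, 10.5) satisfies every constraint, so the LP is feasible; the constraints give x ≤ 13 and y ≤ 13, which with x, y ≥ 0 keep the feasible region inside a bounded box. A feasible, bounded LP attains a finite optimum at a vertex.

Evaluating z = 5x + 9y at each vertex:
  (0, 0): z = 0
  (7, 0): z = 35
  (0, 10.5): z = 94.5

The LP has an optimal solution: (0, 10.5) with z = 94.5.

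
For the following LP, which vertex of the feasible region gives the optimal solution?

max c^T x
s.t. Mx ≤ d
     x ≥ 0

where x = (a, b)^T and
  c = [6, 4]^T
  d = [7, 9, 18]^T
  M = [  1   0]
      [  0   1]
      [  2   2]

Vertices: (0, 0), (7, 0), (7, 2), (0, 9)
(7, 2) with z = 50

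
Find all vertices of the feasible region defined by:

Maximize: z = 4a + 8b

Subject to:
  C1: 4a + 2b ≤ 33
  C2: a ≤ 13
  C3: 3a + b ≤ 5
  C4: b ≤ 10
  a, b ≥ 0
Each vertex is the intersection of two constraint boundaries that also satisfies all remaining constraints:
  a = 0 and b = 0 → (0, 0)
  3a + b = 5 and b = 0 → (1.667, 0)
  3a + b = 5 and a = 0 → (0, 5)

Vertices: (0, 0), (1.667, 0), (0, 5)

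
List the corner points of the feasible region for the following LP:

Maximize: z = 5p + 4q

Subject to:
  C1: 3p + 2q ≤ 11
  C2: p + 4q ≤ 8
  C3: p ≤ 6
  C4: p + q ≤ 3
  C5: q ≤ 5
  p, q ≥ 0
Each vertex is the intersection of two constraint boundaries that also satisfies all remaining constraints:
  p = 0 and q = 0 → (0, 0)
  p + q = 3 and q = 0 → (3, 0)
  p + 4q = 8 and p + q = 3 → (1.333, 1.667)
  p + 4q = 8 and p = 0 → (0, 2)

Vertices: (0, 0), (3, 0), (1.333, 1.667), (0, 2)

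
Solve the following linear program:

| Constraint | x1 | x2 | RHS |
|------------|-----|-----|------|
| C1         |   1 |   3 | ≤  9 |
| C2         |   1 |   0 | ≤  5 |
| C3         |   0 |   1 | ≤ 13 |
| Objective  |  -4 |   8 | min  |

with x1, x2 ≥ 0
x1 = 5, x2 = 0, z = -20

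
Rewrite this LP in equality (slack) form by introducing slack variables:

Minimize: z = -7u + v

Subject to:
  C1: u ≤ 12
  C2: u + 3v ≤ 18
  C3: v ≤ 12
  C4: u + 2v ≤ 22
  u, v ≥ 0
min z = -7u + v

s.t.
  u + s1 = 12
  u + 3v + s2 = 18
  v + s3 = 12
  u + 2v + s4 = 22
  u, v, s1, s2, s3, s4 ≥ 0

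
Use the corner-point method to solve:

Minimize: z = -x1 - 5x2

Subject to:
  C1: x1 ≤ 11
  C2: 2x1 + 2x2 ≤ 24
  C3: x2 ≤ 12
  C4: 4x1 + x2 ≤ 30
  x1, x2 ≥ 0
x1 = 0, x2 = 12, z = -60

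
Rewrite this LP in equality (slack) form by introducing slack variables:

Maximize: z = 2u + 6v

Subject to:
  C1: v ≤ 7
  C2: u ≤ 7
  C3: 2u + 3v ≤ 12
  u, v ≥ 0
max z = 2u + 6v

s.t.
  v + s1 = 7
  u + s2 = 7
  2u + 3v + s3 = 12
  u, v, s1, s2, s3 ≥ 0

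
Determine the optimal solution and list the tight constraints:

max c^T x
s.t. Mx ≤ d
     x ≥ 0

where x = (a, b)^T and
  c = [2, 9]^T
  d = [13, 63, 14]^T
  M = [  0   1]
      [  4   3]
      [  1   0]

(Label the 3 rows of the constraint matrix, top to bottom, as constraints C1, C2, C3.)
Optimal: a = 6, b = 13
Binding: C1, C2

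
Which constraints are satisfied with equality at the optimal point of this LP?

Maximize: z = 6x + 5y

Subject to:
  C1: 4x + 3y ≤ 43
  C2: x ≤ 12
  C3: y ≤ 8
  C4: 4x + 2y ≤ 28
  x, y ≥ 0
Optimal: x = 3, y = 8
Slack at optimum:
  C1: slack = 7
  C2: slack = 9
  C3: slack = 0 (binding)
  C4: slack = 0 (binding)
  x ≥ 0: x = 3
  y ≥ 0: y = 8
Binding constraints: C3, C4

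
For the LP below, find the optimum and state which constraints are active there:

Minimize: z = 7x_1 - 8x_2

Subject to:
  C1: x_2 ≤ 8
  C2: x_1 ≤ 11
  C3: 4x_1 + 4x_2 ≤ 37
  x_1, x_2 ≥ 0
Optimal: x_1 = 0, x_2 = 8
Binding: C1, x_1 ≥ 0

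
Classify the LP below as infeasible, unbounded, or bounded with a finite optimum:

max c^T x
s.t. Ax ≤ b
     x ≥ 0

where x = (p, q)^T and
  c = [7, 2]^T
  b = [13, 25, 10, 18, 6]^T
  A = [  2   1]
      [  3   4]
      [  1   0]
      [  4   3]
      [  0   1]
The point (4.5, 0) satisfies every constraint, so the LP is feasible; the constraints give p ≤ 10 and q ≤ 6, which with p, q ≥ 0 keep the feasible region inside a bounded box. A feasible, bounded LP attains a finite optimum at a vertex.

Evaluating z = 7p + 2q at each vertex:
  (0, 0): z = 0
  (4.5, 0): z = 31.5
  (0, 6): z = 12

Feasible with finite optimum z* = 31.5 at (4.5, 0).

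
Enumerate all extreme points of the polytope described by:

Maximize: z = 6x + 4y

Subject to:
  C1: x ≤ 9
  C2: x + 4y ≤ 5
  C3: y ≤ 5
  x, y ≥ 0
Each vertex is the intersection of two constraint boundaries that also satisfies all remaining constraints:
  x = 0 and y = 0 → (0, 0)
  x + 4y = 5 and y = 0 → (5, 0)
  x + 4y = 5 and x = 0 → (0, 1.25)

Vertices: (0, 0), (5, 0), (0, 1.25)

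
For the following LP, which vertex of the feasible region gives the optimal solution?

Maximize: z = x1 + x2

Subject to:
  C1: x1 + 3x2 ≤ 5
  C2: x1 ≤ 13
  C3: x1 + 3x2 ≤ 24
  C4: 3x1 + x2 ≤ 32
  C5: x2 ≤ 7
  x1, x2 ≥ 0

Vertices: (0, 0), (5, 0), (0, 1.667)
(5, 0) with z = 5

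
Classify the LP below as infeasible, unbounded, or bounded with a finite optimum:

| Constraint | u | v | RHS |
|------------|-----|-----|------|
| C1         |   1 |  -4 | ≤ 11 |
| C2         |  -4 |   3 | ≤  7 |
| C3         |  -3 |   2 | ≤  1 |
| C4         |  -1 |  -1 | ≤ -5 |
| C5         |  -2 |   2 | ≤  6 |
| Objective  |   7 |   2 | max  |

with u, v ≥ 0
Feasible point: (2, 3) satisfies every constraint, so the LP is feasible.
Direction d = (1, 1): for each constraint row a, a·d ≤ 0 —
  (1)(1) + (-4)(1) = -3 ≤ 0
  (-4)(1) + (3)(1) = -1 ≤ 0
  (-3)(1) + (2)(1) = -1 ≤ 0
  (-1)(1) + (-1)(1) = -2 ≤ 0
  (-2)(1) + (2)(1) = 0 ≤ 0
and d ≥ 0, so (2, 3) + t·d stays feasible for every t ≥ 0. Along this ray z = 7u + 2v changes by 9 per unit t, so z → +∞.

Unbounded — the objective can increase without bound over the feasible region.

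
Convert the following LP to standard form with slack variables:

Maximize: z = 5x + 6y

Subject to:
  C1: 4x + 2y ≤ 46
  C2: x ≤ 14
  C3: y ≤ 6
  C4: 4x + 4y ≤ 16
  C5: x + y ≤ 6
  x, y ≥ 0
max z = 5x + 6y

s.t.
  4x + 2y + s1 = 46
  x + s2 = 14
  y + s3 = 6
  4x + 4y + s4 = 16
  x + y + s5 = 6
  x, y, s1, s2, s3, s4, s5 ≥ 0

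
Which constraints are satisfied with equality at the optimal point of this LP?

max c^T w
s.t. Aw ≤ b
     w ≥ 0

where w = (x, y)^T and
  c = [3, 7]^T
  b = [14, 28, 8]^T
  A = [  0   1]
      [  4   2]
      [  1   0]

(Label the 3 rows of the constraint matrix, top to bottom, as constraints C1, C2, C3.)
Optimal: x = 0, y = 14
Binding: C1, C2, x ≥ 0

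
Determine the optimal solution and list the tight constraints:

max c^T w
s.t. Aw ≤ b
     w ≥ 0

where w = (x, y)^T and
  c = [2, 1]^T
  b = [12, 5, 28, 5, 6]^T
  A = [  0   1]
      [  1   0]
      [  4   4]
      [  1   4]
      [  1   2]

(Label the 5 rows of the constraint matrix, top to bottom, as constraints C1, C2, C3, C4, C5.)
Optimal: x = 5, y = 0
Binding: C2, C4, y ≥ 0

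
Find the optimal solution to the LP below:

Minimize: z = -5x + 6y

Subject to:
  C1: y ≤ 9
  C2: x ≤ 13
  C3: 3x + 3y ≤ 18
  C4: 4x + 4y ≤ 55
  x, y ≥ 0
x = 6, y = 0, z = -30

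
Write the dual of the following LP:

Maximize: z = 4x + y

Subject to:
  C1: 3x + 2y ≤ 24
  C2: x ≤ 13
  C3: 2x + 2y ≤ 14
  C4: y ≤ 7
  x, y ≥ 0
Minimize: z = 24y1 + 13y2 + 14y3 + 7y4

Subject to:
  C1: -3y1 - y2 - 2y3 ≤ -4
  C2: -2y1 - 2y3 - y4 ≤ -1
  y1, y2, y3, y4 ≥ 0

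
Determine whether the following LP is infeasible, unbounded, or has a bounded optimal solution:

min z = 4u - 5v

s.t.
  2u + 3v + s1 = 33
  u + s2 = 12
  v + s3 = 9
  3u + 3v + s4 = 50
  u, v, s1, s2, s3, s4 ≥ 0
The point (0, 9) satisfies every constraint, so the LP is feasible; the constraints give u ≤ 12 and v ≤ 9, which with u, v ≥ 0 keep the feasible region inside a bounded box. A feasible, bounded LP attains a finite optimum at a vertex.

Evaluating z = 4u - 5v at each vertex:
  (0, 0): z = 0
  (12, 0): z = 48
  (12, 3): z = 33
  (3, 9): z = -33
  (0, 9): z = -45

Feasible with finite optimum z* = -45 at (0, 9).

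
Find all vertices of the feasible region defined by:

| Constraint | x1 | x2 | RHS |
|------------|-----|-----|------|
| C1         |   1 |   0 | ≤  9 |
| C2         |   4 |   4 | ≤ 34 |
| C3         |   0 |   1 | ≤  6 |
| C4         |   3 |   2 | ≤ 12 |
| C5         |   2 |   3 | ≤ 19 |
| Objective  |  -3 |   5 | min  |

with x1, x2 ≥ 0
Each vertex is the intersection of two constraint boundaries that also satisfies all remaining constraints:
  x1 = 0 and x2 = 0 → (0, 0)
  3x1 + 2x2 = 12 and x2 = 0 → (4, 0)
  x2 = 6 and 3x1 + 2x2 = 12 → (0, 6)

Vertices: (0, 0), (4, 0), (0, 6)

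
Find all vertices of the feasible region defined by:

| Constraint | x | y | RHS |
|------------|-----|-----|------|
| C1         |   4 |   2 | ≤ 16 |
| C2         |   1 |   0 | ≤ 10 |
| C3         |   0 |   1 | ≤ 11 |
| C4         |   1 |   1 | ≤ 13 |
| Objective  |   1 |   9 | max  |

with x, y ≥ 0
Each vertex is the intersection of two constraint boundaries that also satisfies all remaining constraints:
  x = 0 and y = 0 → (0, 0)
  4x + 2y = 16 and y = 0 → (4, 0)
  4x + 2y = 16 and x = 0 → (0, 8)

Vertices: (0, 0), (4, 0), (0, 8)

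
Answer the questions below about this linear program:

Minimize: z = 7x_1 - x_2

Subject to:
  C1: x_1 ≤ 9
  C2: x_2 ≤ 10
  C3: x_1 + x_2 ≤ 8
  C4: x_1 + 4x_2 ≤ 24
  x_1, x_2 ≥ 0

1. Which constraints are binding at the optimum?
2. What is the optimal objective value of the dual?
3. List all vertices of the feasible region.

1. C4, x_1 ≥ 0
2. -6 (by strong duality, equal to the primal optimum)
3. (0, 0), (8, 0), (2.667, 5.333), (0, 6)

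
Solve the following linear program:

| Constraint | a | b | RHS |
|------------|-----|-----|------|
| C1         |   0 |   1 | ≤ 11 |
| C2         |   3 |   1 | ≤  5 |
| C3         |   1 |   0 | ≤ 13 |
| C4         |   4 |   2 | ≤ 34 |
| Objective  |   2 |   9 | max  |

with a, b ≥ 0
Each vertex is the intersection of two constraint boundaries that also satisfies all remaining constraints:
  a = 0 and b = 0 → (0, 0)
  3a + b = 5 and b = 0 → (1.667, 0)
  3a + b = 5 and a = 0 → (0, 5)

Evaluating z = 2a + 9b at each vertex:
  (0, 0): z = 0
  (1.667, 0): z = 3.333
  (0, 5): z = 45

The maximum is at (0, 5) with z = 45.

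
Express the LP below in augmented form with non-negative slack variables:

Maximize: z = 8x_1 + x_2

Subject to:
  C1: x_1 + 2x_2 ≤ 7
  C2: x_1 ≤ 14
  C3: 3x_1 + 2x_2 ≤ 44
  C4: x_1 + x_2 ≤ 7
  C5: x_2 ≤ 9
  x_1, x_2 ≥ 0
max z = 8x_1 + x_2

s.t.
  x_1 + 2x_2 + s1 = 7
  x_1 + s2 = 14
  3x_1 + 2x_2 + s3 = 44
  x_1 + x_2 + s4 = 7
  x_2 + s5 = 9
  x_1, x_2, s1, s2, s3, s4, s5 ≥ 0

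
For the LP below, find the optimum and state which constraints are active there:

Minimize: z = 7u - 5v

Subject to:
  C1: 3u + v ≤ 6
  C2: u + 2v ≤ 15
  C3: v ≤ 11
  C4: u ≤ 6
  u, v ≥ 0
Optimal: u = 0, v = 6
Slack at optimum:
  C1: slack = 0 (binding)
  C2: slack = 3
  C3: slack = 5
  C4: slack = 6
  u ≥ 0: u = 0 (binding)
  v ≥ 0: v = 6
Binding constraints: C1, u ≥ 0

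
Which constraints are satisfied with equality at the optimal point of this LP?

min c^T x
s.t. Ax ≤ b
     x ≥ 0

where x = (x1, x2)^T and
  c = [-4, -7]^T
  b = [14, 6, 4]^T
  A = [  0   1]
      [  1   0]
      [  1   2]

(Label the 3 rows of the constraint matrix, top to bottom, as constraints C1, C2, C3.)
Optimal: x1 = 4, x2 = 0
Slack at optimum:
  C1: slack = 14
  C2: slack = 2
  C3: slack = 0 (binding)
  x1 ≥ 0: x1 = 4
  x2 ≥ 0: x2 = 0 (binding)
Binding constraints: C3, x2 ≥ 0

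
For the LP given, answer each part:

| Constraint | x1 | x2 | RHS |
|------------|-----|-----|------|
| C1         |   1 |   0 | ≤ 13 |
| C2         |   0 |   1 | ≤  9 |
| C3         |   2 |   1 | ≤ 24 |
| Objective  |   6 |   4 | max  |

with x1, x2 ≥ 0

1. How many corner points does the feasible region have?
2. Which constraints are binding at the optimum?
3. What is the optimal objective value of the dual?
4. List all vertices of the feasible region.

1. 4
2. C2, C3
3. 81 (by strong duality, equal to the primal optimum)
4. (0, 0), (12, 0), (7.5, 9), (0, 9)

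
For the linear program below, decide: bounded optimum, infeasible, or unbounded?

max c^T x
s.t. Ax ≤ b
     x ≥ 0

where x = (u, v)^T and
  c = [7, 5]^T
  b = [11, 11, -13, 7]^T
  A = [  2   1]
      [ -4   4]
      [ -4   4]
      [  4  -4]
One constraint requires 4u - 4v ≤ 7, while the constraint -4u + 4v ≤ -13 is equivalent to 4u - 4v ≥ 13. Together they would need 13 ≤ 4u - 4v ≤ 7, which is impossible since 13 > 7. No point satisfies all constraints.

The feasible region is empty; the LP is infeasible.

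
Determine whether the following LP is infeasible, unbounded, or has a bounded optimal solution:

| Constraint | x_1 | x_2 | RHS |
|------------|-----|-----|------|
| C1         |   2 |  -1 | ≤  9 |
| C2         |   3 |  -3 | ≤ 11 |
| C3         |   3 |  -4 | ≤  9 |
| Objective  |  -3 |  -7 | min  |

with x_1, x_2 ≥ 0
Feasible point: (0, 0) satisfies every constraint, so the LP is feasible.
Direction d = (0, 1): for each constraint row a, a·d ≤ 0 —
  (2)(0) + (-1)(1) = -1 ≤ 0
  (3)(0) + (-3)(1) = -3 ≤ 0
  (3)(0) + (-4)(1) = -4 ≤ 0
and d ≥ 0, so (0, 0) + t·d stays feasible for every t ≥ 0. Along this ray z = -3x_1 - 7x_2 changes by -7 per unit t, so z → −∞.

The LP is unbounded; z can be made arbitrarily small.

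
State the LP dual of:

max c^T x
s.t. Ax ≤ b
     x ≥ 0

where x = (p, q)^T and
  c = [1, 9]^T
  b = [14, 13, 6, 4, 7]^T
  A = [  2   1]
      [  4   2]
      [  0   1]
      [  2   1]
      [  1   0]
Minimize: z = 14y1 + 13y2 + 6y3 + 4y4 + 7y5

Subject to:
  C1: -2y1 - 4y2 - 2y4 - y5 ≤ -1
  C2: -y1 - 2y2 - y3 - y4 ≤ -9
  y1, y2, y3, y4, y5 ≥ 0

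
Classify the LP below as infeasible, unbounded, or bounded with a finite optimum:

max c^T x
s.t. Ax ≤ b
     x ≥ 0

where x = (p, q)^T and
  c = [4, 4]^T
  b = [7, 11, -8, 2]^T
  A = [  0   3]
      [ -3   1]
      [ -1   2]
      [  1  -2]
One constraint requires p - 2q ≤ 2, while the constraint -p + 2q ≤ -8 is equivalent to p - 2q ≥ 8. Together they would need 8 ≤ p - 2q ≤ 2, which is impossible since 8 > 2. No point satisfies all constraints.

Infeasible — the constraint set is empty.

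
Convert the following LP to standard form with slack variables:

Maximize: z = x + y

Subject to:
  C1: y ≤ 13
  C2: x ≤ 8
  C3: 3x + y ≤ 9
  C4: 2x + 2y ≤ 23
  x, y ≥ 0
max z = x + y

s.t.
  y + s1 = 13
  x + s2 = 8
  3x + y + s3 = 9
  2x + 2y + s4 = 23
  x, y, s1, s2, s3, s4 ≥ 0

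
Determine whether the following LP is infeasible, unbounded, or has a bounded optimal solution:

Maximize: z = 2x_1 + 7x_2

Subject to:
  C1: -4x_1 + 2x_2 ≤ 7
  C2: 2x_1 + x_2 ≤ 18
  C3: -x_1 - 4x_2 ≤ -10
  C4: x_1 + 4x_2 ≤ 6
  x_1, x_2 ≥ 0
C4 requires x_1 + 4x_2 ≤ 6, while C3 (-x_1 - 4x_2 ≤ -10) is equivalent to x_1 + 4x_2 ≥ 10. Together they would need 10 ≤ x_1 + 4x_2 ≤ 6, which is impossible since 10 > 6. No point satisfies all constraints.

Infeasible — the constraint set is empty.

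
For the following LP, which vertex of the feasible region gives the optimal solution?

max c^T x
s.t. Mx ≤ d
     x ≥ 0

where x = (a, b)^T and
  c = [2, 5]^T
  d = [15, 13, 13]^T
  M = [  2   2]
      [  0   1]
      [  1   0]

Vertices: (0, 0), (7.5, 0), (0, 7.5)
Evaluating z = 2a + 5b at each vertex:
  (0, 0): z = 0
  (7.5, 0): z = 15
  (0, 7.5): z = 37.5

The largest value is z = 37.5, attained at (0, 7.5).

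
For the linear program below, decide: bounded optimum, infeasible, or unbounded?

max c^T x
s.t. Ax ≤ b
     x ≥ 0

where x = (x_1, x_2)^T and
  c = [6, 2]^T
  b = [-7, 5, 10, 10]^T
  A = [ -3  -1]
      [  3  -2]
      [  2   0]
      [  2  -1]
Feasible point: (2, 1) satisfies every constraint, so the LP is feasible.
Direction d = (0, 1): for each constraint row a, a·d ≤ 0 —
  (-3)(0) + (-1)(1) = -1 ≤ 0
  (3)(0) + (-2)(1) = -2 ≤ 0
  (2)(0) + (0)(1) = 0 ≤ 0
  (2)(0) + (-1)(1) = -1 ≤ 0
and d ≥ 0, so (2, 1) + t·d stays feasible for every t ≥ 0. Along this ray z = 6x_1 + 2x_2 changes by 2 per unit t, so z → +∞.

The LP is unbounded; z can be made arbitrarily large.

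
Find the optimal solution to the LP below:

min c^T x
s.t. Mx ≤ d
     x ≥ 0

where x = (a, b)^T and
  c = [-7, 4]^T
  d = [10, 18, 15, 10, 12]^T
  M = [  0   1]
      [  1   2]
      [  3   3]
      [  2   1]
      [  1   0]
Each vertex is the intersection of two constraint boundaries that also satisfies all remaining constraints:
  a = 0 and b = 0 → (0, 0)
  3a + 3b = 15 and 2a + b = 10 → (5, 0)
  3a + 3b = 15 and a = 0 → (0, 5)

Evaluating z = -7a + 4b at each vertex:
  (0, 0): z = 0
  (5, 0): z = -35
  (0, 5): z = 20

The minimum is at (5, 0) with z = -35.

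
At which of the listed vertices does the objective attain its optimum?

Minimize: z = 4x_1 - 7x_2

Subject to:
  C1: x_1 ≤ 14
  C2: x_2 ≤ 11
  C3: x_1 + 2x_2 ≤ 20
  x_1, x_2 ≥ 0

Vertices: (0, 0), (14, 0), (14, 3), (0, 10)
Evaluating z = 4x_1 - 7x_2 at each vertex:
  (0, 0): z = 0
  (14, 0): z = 56
  (14, 3): z = 35
  (0, 10): z = -70

The smallest value is z = -70, attained at (0, 10).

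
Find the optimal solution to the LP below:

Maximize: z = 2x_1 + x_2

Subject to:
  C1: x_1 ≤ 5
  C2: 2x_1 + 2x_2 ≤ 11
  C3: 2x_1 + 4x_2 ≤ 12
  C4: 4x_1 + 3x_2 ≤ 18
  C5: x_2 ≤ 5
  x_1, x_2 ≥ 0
Each vertex is the intersection of two constraint boundaries that also satisfies all remaining constraints:
  x_1 = 0 and x_2 = 0 → (0, 0)
  4x_1 + 3x_2 = 18 and x_2 = 0 → (4.5, 0)
  2x_1 + 4x_2 = 12 and 4x_1 + 3x_2 = 18 → (3.6, 1.2)
  2x_1 + 4x_2 = 12 and x_1 = 0 → (0, 3)

Evaluating z = 2x_1 + x_2 at each vertex:
  (0, 0): z = 0
  (4.5, 0): z = 9
  (3.6, 1.2): z = 8.4
  (0, 3): z = 3

The maximum is at (4.5, 0) with z = 9.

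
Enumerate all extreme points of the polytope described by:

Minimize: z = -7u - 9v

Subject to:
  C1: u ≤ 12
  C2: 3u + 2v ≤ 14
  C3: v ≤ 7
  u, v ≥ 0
Each vertex is the intersection of two constraint boundaries that also satisfies all remaining constraints:
  u = 0 and v = 0 → (0, 0)
  3u + 2v = 14 and v = 0 → (4.667, 0)
  3u + 2v = 14 and v = 7 → (0, 7)

Vertices: (0, 0), (4.667, 0), (0, 7)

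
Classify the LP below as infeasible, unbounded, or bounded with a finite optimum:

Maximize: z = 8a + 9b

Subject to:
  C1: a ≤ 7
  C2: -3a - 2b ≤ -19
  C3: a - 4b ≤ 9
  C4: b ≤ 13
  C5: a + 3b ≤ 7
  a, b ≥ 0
The point (7, 0) satisfies every constraint, so the LP is feasible; the constraints give a ≤ 7 and b ≤ 13, which with a, b ≥ 0 keep the feasible region inside a bounded box. A feasible, bounded LP attains a finite optimum at a vertex.

Evaluating z = 8a + 9b at each vertex:
  (6.333, 0): z = 50.67
  (7, 0): z = 56
  (6.143, 0.2857): z = 51.71

The LP has an optimal solution: (7, 0) with z = 56.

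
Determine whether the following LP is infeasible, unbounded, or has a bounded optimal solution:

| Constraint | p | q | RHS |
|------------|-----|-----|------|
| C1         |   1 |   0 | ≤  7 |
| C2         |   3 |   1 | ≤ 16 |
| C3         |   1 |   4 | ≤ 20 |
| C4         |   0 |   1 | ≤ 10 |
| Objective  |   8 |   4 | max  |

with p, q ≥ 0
The point (4, 4) satisfies every constraint, so the LP is feasible; the constraints give p ≤ 7 and q ≤ 10, which with p, q ≥ 0 keep the feasible region inside a bounded box. A feasible, bounded LP attains a finite optimum at a vertex.

Evaluating z = 8p + 4q at each vertex:
  (0, 0): z = 0
  (5.333, 0): z = 42.67
  (4, 4): z = 48
  (0, 5): z = 20

The LP has an optimal solution: (4, 4) with z = 48.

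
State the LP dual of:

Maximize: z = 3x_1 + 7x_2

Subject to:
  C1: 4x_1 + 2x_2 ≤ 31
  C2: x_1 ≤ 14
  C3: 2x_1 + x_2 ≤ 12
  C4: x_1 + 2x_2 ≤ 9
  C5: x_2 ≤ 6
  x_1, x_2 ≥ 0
Minimize: z = 31y1 + 14y2 + 12y3 + 9y4 + 6y5

Subject to:
  C1: -4y1 - y2 - 2y3 - y4 ≤ -3
  C2: -2y1 - y3 - 2y4 - y5 ≤ -7
  y1, y2, y3, y4, y5 ≥ 0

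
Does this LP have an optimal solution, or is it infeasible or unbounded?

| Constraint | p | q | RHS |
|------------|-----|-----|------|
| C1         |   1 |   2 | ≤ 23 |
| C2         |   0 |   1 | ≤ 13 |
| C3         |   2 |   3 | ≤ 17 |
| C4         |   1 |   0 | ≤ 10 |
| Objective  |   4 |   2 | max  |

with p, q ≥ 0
The point (8.5, 0) satisfies every constraint, so the LP is feasible; the constraints give p ≤ 10 and q ≤ 13, which with p, q ≥ 0 keep the feasible region inside a bounded box. A feasible, bounded LP attains a finite optimum at a vertex.

Evaluating z = 4p + 2q at each vertex:
  (0, 0): z = 0
  (8.5, 0): z = 34
  (0, 5.667): z = 11.33

Feasible with finite optimum z* = 34 at (8.5, 0).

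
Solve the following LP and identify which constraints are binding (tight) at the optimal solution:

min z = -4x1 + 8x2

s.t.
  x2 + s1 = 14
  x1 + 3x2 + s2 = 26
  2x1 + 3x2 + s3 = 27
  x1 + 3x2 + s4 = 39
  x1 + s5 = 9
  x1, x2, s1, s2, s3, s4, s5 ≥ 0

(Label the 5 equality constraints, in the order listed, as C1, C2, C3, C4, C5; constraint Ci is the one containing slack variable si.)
Optimal: x1 = 9, x2 = 0
Slack at optimum:
  C1: slack = 14
  C2: slack = 17
  C3: slack = 9
  C4: slack = 30
  C5: slack = 0 (binding)
  x1 ≥ 0: x1 = 9
  x2 ≥ 0: x2 = 0 (binding)
Binding constraints: C5, x2 ≥ 0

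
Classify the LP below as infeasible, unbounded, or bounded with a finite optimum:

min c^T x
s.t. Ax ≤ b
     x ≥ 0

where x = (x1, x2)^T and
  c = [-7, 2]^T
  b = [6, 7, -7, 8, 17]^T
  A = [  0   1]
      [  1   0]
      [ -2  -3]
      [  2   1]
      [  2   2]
The point (4, 0) satisfies every constraint, so the LP is feasible; the constraints give x1 ≤ 7 and x2 ≤ 6, which with x1, x2 ≥ 0 keep the feasible region inside a bounded box. A feasible, bounded LP attains a finite optimum at a vertex.

Evaluating z = -7x1 + 2x2 at each vertex:
  (0, 2.333): z = 4.667
  (3.5, 0): z = -24.5
  (4, 0): z = -28
  (1, 6): z = 5
  (0, 6): z = 12

The LP has an optimal solution: (4, 0) with z = -28.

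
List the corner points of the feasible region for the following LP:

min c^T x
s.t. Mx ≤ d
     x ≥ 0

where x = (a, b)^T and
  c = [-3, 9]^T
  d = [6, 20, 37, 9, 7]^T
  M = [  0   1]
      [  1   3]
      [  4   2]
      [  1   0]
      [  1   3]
Each vertex is the intersection of two constraint boundaries that also satisfies all remaining constraints:
  a = 0 and b = 0 → (0, 0)
  a + 3b = 7 and b = 0 → (7, 0)
  a + 3b = 7 and a = 0 → (0, 2.333)

Vertices: (0, 0), (7, 0), (0, 2.333)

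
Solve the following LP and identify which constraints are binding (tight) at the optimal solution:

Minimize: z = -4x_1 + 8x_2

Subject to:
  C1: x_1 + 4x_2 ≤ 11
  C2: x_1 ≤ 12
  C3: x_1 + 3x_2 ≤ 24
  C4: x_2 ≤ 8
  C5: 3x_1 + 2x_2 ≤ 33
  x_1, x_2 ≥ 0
Optimal: x_1 = 11, x_2 = 0
Slack at optimum:
  C1: slack = 0 (binding)
  C2: slack = 1
  C3: slack = 13
  C4: slack = 8
  C5: slack = 0 (binding)
  x_1 ≥ 0: x_1 = 11
  x_2 ≥ 0: x_2 = 0 (binding)
Binding constraints: C1, C5, x_2 ≥ 0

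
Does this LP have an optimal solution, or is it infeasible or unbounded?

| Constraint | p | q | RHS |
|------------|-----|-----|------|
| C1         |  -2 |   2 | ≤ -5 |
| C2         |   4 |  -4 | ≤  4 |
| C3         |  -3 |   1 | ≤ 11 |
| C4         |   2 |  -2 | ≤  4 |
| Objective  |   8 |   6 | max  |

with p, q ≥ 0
C4 requires 2p - 2q ≤ 4, while C1 (-2p + 2q ≤ -5) is equivalent to 2p - 2q ≥ 5. Together they would need 5 ≤ 2p - 2q ≤ 4, which is impossible since 5 > 4. No point satisfies all constraints.

Infeasible: no point satisfies all constraints simultaneously.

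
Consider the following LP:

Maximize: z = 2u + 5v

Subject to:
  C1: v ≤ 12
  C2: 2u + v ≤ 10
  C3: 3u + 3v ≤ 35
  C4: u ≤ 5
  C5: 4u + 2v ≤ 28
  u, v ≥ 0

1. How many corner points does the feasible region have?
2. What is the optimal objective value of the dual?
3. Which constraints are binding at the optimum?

1. 3
2. 50 (by strong duality, equal to the primal optimum)
3. C2, u ≥ 0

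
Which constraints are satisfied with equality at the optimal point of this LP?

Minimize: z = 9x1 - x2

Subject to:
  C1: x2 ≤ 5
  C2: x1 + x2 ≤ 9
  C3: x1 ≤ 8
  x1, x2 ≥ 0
Optimal: x1 = 0, x2 = 5
Slack at optimum:
  C1: slack = 0 (binding)
  C2: slack = 4
  C3: slack = 8
  x1 ≥ 0: x1 = 0 (binding)
  x2 ≥ 0: x2 = 5
Binding constraints: C1, x1 ≥ 0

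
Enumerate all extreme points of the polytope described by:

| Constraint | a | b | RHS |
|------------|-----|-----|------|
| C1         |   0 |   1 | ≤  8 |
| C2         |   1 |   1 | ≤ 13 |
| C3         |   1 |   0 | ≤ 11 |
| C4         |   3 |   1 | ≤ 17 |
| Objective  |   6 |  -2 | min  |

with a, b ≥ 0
Each vertex is the intersection of two constraint boundaries that also satisfies all remaining constraints:
  a = 0 and b = 0 → (0, 0)
  3a + b = 17 and b = 0 → (5.667, 0)
  b = 8 and 3a + b = 17 → (3, 8)
  b = 8 and a = 0 → (0, 8)

Vertices: (0, 0), (5.667, 0), (3, 8), (0, 8)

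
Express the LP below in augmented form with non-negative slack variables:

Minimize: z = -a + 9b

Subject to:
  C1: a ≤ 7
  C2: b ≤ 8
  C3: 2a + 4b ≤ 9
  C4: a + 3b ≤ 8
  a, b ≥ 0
min z = -a + 9b

s.t.
  a + s1 = 7
  b + s2 = 8
  2a + 4b + s3 = 9
  a + 3b + s4 = 8
  a, b, s1, s2, s3, s4 ≥ 0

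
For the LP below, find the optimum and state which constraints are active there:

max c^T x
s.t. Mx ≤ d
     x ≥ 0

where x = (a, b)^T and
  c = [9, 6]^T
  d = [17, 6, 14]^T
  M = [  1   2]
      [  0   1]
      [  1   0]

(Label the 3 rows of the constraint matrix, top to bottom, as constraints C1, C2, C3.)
Optimal: a = 14, b = 1.5
Slack at optimum:
  C1: slack = 0 (binding)
  C2: slack = 4.5
  C3: slack = 0 (binding)
  a ≥ 0: a = 14
  b ≥ 0: b = 1.5
Binding constraints: C1, C3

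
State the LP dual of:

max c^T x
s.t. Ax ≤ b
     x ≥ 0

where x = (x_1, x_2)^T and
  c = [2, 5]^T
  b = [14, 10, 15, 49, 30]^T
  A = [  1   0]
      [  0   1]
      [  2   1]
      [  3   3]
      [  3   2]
Minimize: z = 14y1 + 10y2 + 15y3 + 49y4 + 30y5

Subject to:
  C1: -y1 - 2y3 - 3y4 - 3y5 ≤ -2
  C2: -y2 - y3 - 3y4 - 2y5 ≤ -5
  y1, y2, y3, y4, y5 ≥ 0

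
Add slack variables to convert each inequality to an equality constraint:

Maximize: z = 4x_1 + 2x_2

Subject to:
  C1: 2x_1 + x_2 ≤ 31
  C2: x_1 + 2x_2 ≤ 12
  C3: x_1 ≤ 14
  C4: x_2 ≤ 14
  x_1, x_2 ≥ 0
max z = 4x_1 + 2x_2

s.t.
  2x_1 + x_2 + s1 = 31
  x_1 + 2x_2 + s2 = 12
  x_1 + s3 = 14
  x_2 + s4 = 14
  x_1, x_2, s1, s2, s3, s4 ≥ 0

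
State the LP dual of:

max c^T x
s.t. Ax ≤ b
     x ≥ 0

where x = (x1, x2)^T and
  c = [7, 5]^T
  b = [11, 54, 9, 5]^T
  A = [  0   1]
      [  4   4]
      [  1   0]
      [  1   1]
Minimize: z = 11y1 + 54y2 + 9y3 + 5y4

Subject to:
  C1: -4y2 - y3 - y4 ≤ -7
  C2: -y1 - 4y2 - y4 ≤ -5
  y1, y2, y3, y4 ≥ 0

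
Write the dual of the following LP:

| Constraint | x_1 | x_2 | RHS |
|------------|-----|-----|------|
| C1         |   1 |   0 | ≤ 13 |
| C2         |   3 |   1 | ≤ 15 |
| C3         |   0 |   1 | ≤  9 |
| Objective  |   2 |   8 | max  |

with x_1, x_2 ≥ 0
Minimize: z = 13y1 + 15y2 + 9y3

Subject to:
  C1: -y1 - 3y2 ≤ -2
  C2: -y2 - y3 ≤ -8
  y1, y2, y3 ≥ 0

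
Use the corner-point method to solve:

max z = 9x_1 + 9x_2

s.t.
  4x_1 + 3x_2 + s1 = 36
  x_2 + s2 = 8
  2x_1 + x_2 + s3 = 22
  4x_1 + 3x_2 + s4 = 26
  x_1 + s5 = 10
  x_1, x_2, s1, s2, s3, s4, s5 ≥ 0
x_1 = 0.5, x_2 = 8, z = 76.5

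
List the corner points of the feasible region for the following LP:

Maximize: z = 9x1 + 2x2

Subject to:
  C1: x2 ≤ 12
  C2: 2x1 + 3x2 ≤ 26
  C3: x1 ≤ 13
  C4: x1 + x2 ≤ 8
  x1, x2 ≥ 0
Each vertex is the intersection of two constraint boundaries that also satisfies all remaining constraints:
  x1 = 0 and x2 = 0 → (0, 0)
  x1 + x2 = 8 and x2 = 0 → (8, 0)
  x1 + x2 = 8 and x1 = 0 → (0, 8)

Vertices: (0, 0), (8, 0), (0, 8)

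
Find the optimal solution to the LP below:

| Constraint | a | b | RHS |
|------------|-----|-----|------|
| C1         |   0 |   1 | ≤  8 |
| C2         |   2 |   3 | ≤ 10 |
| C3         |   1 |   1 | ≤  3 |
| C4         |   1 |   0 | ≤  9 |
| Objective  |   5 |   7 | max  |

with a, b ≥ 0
a = 0, b = 3, z = 21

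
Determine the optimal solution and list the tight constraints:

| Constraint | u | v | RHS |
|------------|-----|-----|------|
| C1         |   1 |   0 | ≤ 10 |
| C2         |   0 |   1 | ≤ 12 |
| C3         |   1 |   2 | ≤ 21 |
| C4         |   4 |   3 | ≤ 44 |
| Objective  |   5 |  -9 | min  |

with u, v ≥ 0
Optimal: u = 0, v = 10.5
Slack at optimum:
  C1: slack = 10
  C2: slack = 1.5
  C3: slack = 0 (binding)
  C4: slack = 12.5
  u ≥ 0: u = 0 (binding)
  v ≥ 0: v = 10.5
Binding constraints: C3, u ≥ 0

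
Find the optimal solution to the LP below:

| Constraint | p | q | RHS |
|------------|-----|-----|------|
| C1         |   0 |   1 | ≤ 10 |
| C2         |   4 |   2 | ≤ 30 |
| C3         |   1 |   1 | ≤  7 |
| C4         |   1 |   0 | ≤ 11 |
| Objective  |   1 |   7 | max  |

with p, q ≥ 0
Each vertex is the intersection of two constraint boundaries that also satisfies all remaining constraints:
  p = 0 and q = 0 → (0, 0)
  p + q = 7 and q = 0 → (7, 0)
  p + q = 7 and p = 0 → (0, 7)

Evaluating z = p + 7q at each vertex:
  (0, 0): z = 0
  (7, 0): z = 7
  (0, 7): z = 49

The maximum is at (0, 7) with z = 49.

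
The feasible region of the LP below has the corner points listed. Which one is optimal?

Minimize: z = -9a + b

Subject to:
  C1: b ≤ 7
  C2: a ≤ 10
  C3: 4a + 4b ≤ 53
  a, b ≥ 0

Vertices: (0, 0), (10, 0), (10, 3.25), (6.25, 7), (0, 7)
Evaluating z = -9a + b at each vertex:
  (0, 0): z = 0
  (10, 0): z = -90
  (10, 3.25): z = -86.75
  (6.25, 7): z = -49.25
  (0, 7): z = 7

The smallest value is z = -90, attained at (10, 0).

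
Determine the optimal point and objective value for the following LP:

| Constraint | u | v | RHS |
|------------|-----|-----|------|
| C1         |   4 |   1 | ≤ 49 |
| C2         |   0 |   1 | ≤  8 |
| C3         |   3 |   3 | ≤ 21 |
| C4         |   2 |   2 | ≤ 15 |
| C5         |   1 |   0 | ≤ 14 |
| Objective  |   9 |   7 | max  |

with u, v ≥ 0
u = 7, v = 0, z = 63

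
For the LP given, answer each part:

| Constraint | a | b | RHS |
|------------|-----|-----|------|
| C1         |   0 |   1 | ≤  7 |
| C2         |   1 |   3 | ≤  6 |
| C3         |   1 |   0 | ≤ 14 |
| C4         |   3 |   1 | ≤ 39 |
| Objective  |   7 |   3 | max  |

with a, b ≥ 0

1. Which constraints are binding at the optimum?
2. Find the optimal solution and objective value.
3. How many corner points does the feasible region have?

1. C2, b ≥ 0
2. a = 6, b = 0, z = 42
3. 3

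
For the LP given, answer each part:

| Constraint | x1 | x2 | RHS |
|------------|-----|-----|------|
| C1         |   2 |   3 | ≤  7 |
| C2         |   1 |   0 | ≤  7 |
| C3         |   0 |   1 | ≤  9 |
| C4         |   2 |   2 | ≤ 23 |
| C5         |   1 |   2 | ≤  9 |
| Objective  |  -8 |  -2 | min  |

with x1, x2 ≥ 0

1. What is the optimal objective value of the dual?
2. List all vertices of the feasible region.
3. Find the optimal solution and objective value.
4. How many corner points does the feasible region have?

1. -28 (by strong duality, equal to the primal optimum)
2. (0, 0), (3.5, 0), (0, 2.333)
3. x1 = 3.5, x2 = 0, z = -28
4. 3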